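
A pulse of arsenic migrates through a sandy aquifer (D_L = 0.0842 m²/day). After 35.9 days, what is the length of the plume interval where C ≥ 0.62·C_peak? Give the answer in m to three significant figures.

The plume is Gaussian with σ = √(2Dt) = √(2 × 0.0842 × 35.9) = 2.459 m.
C/C_peak = exp(−Δx²/(2σ²)) = 0.62 ⇒ Δx = σ·√(−2 ln 0.62) = 2.459 × 0.9778 = 2.404 m.
Width = 2Δx = 4.81 m.

4.81 m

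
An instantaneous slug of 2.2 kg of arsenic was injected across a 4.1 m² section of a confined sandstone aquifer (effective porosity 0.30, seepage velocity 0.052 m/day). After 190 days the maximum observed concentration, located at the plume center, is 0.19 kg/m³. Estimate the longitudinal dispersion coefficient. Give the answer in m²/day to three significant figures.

At the plume center C_max = M/(n_e·A·√(4πDt)), so D = M²/(4πt·(n_e·A·C_max)²).
n_e·A·C_max = 0.30 × 4.1 × 0.19 = 0.2337 kg/m.
D = 2.2²/(4π × 190 × 0.2337²) = 0.0371 m²/day.

0.0371 m²/day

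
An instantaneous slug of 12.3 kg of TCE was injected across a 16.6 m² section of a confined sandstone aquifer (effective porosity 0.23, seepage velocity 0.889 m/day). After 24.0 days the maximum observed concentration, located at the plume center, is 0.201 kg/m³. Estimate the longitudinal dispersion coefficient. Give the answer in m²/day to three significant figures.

At the plume center C_max = M/(n_e·A·√(4πDt)), so D = M²/(4πt·(n_e·A·C_max)²).
n_e·A·C_max = 0.23 × 16.6 × 0.201 = 0.7674 kg/m.
D = 12.3²/(4π × 24.0 × 0.7674²) = 0.852 m²/day.

0.852 m²/day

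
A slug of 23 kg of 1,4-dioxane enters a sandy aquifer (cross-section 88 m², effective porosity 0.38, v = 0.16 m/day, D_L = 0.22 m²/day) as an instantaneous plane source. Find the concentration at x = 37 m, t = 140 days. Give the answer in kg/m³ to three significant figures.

0.00620 kg/m³

For an instantaneous plane source, C(x,t) = M/(n_e·A·√(4πDt)) · exp(−(x−vt)²/(4Dt)), with n_e·A the pore (flow) area.
Plume center vt = 0.16 × 140 = 22.4 m, so the well at 37 m is 14.6 m downgradient of the peak.
√(4πDt) = 19.67 m, giving peak height M/(n_e·A·√(4πDt)) = 23/(0.38 × 88 × 19.67) = 0.03497 kg/m³.
(x−vt)²/(4Dt) = (14.6)²/(4 × 0.22 × 140) = 1.730; exp(−1.730) = 0.1773.
C = 0.03497 × 0.1773 = 0.00620 kg/m³.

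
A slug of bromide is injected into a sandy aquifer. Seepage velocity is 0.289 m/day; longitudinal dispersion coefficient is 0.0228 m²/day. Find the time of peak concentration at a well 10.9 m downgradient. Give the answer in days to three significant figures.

For the 1D instantaneous-source solution, setting ∂C/∂t = 0 at fixed x gives v²t² + 2Dt − x² = 0, so t = (√(D² + v²x²) − D)/v².
√(D² + v²x²) = √(0.0228² + 0.289² × 10.9²) = 3.150; v² = 0.083521.
t = (3.150 − 0.0228)/0.083521 = 37.4 days (vs. the pure-advection estimate x/v = 37.7 d).

37.4 days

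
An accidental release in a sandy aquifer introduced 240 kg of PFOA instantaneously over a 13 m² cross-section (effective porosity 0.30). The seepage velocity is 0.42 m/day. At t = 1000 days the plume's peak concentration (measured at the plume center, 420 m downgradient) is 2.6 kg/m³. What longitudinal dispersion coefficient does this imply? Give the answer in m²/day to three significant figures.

0.0446 m²/day

At the plume center C_max = M/(n_e·A·√(4πDt)), so D = M²/(4πt·(n_e·A·C_max)²).
n_e·A·C_max = 0.30 × 13 × 2.6 = 10.14 kg/m.
D = 240²/(4π × 1000 × 10.14²) = 0.0446 m²/day.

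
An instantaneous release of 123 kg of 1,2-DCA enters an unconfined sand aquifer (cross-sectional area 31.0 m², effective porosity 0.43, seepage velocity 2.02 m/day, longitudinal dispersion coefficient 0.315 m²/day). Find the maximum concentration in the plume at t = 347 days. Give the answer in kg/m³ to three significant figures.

The peak of an instantaneous 1D plume sits at x = vt; there the Gaussian factor is 1 and C_max = M/(n_e·A·√(4πDt)), where n_e·A is the pore area the mass is dissolved in.
√(4πDt) = √(4π × 0.315 × 347) = 37.06 m, so C_max = 123/(0.43 × 31.0 × 37.06) = 0.249 kg/m³.

0.249 kg/m³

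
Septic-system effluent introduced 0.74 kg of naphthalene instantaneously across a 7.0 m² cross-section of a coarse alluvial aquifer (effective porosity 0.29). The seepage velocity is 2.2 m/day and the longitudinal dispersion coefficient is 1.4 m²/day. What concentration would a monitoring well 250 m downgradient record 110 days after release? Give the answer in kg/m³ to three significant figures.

For an instantaneous plane source, C(x,t) = M/(n_e·A·√(4πDt)) · exp(−(x−vt)²/(4Dt)), with n_e·A the pore (flow) area.
Plume center vt = 2.2 × 110 = 242 m, so the well at 250 m is 8 m downgradient of the peak.
√(4πDt) = 43.99 m, giving peak height M/(n_e·A·√(4πDt)) = 0.74/(0.29 × 7.0 × 43.99) = 0.008287 kg/m³.
(x−vt)²/(4Dt) = (8)²/(4 × 1.4 × 110) = 0.1039; exp(−0.1039) = 0.9013.
C = 0.008287 × 0.9013 = 0.00747 kg/m³.

0.00747 kg/m³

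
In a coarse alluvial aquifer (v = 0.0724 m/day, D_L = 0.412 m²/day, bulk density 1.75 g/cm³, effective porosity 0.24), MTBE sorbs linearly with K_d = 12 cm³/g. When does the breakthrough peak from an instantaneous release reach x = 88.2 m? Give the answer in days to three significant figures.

101000 days

Retardation factor R = 1 + ρ_b·K_d/n = 1 + 1.75 × 12/0.24 = 88.50.
Sorption retards both mechanisms: v_R = v/R = 0.0008181 m/day, D_R = D/R = 0.004655 m²/day.
Peak time from v_R²t² + 2D_R t − x² = 0: t = (√(D_R² + v_R²x²) − D_R)/v_R².
√(D_R² + v_R²x²) = √(0.004655² + 0.0008181² × 88.2²) = 0.07231; v_R² = 6.693e-07.
t = (0.07231 − 0.004655)/6.693e-07 = 101000 days.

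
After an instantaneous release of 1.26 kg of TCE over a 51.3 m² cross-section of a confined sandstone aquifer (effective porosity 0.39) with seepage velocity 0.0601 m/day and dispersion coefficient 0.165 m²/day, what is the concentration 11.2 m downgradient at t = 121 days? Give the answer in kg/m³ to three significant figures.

For an instantaneous plane source, C(x,t) = M/(n_e·A·√(4πDt)) · exp(−(x−vt)²/(4Dt)), with n_e·A the pore (flow) area.
Plume center vt = 0.0601 × 121 = 7.2721 m, so the well at 11.2 m is 3.9279 m downgradient of the peak.
√(4πDt) = 15.84 m, giving peak height M/(n_e·A·√(4πDt)) = 1.26/(0.39 × 51.3 × 15.84) = 0.003976 kg/m³.
(x−vt)²/(4Dt) = (3.9279)²/(4 × 0.165 × 121) = 0.1932; exp(−0.1932) = 0.8243.
C = 0.003976 × 0.8243 = 0.00328 kg/m³.

0.00328 kg/m³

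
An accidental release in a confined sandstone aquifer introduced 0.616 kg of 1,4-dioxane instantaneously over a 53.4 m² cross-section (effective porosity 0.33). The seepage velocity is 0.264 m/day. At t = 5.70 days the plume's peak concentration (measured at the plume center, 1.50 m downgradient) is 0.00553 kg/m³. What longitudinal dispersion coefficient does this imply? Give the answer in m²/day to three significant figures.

0.558 m²/day

At the plume center C_max = M/(n_e·A·√(4πDt)), so D = M²/(4πt·(n_e·A·C_max)²).
n_e·A·C_max = 0.33 × 53.4 × 0.00553 = 0.09745 kg/m.
D = 0.616²/(4π × 5.70 × 0.09745²) = 0.558 m²/day.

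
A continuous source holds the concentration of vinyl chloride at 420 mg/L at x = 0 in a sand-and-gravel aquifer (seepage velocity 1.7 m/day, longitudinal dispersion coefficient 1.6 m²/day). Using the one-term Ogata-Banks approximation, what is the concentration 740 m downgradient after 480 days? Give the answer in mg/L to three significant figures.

For a continuous step input, C/C₀ ≈ ½·erfc((x−vt)/(2√(Dt))).
vt = 1.7 × 480 = 816 m and 2√(Dt) = 2√(1.6 × 480) = 55.43 m.
Argument (x−vt)/(2√(Dt)) = (740 − 816)/55.43 = -1.371; ½·erfc(-1.371) = 0.9737.
C = 420 × 0.9737 = 409 mg/L.

409 mg/L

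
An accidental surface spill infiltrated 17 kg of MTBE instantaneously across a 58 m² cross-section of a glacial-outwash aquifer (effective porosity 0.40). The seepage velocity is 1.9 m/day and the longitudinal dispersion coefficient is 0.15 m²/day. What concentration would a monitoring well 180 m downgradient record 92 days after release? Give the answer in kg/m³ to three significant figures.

0.0341 kg/m³

For an instantaneous plane source, C(x,t) = M/(n_e·A·√(4πDt)) · exp(−(x−vt)²/(4Dt)), with n_e·A the pore (flow) area.
Plume center vt = 1.9 × 92 = 174.8 m, so the well at 180 m is 5.2 m downgradient of the peak.
√(4πDt) = 13.17 m, giving peak height M/(n_e·A·√(4πDt)) = 17/(0.40 × 58 × 13.17) = 0.05564 kg/m³.
(x−vt)²/(4Dt) = (5.2)²/(4 × 0.15 × 92) = 0.4899; exp(−0.4899) = 0.6127.
C = 0.05564 × 0.6127 = 0.0341 kg/m³.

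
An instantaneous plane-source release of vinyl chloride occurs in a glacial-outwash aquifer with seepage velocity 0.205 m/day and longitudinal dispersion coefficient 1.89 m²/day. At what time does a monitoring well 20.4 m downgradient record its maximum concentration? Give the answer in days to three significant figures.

64.2 days

For the 1D instantaneous-source solution, setting ∂C/∂t = 0 at fixed x gives v²t² + 2Dt − x² = 0, so t = (√(D² + v²x²) − D)/v².
√(D² + v²x²) = √(1.89² + 0.205² × 20.4²) = 4.589; v² = 0.042025.
t = (4.589 − 1.89)/0.042025 = 64.2 days (vs. the pure-advection estimate x/v = 99.5 d).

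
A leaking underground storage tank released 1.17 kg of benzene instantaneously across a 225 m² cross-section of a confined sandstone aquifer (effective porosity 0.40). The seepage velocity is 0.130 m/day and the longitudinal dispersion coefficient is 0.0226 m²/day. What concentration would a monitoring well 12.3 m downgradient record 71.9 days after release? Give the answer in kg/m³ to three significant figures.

0.000752 kg/m³

For an instantaneous plane source, C(x,t) = M/(n_e·A·√(4πDt)) · exp(−(x−vt)²/(4Dt)), with n_e·A the pore (flow) area.
Plume center vt = 0.130 × 71.9 = 9.347 m, so the well at 12.3 m is 2.953 m downgradient of the peak.
√(4πDt) = 4.519 m, giving peak height M/(n_e·A·√(4πDt)) = 1.17/(0.40 × 225 × 4.519) = 0.002877 kg/m³.
(x−vt)²/(4Dt) = (2.953)²/(4 × 0.0226 × 71.9) = 1.342; exp(−1.342) = 0.2613.
C = 0.002877 × 0.2613 = 0.000752 kg/m³.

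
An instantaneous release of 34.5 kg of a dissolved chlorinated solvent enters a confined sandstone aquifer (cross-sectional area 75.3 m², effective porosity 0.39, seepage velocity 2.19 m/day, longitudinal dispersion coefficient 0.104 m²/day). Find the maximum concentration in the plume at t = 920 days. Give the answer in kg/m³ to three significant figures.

The peak of an instantaneous 1D plume sits at x = vt; there the Gaussian factor is 1 and C_max = M/(n_e·A·√(4πDt)), where n_e·A is the pore area the mass is dissolved in.
√(4πDt) = √(4π × 0.104 × 920) = 34.67 m, so C_max = 34.5/(0.39 × 75.3 × 34.67) = 0.0339 kg/m³.

0.0339 kg/m³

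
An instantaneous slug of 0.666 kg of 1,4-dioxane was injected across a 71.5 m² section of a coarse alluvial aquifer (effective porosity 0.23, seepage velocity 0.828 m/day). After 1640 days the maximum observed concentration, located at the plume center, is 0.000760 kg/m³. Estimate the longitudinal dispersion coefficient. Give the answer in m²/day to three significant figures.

At the plume center C_max = M/(n_e·A·√(4πDt)), so D = M²/(4πt·(n_e·A·C_max)²).
n_e·A·C_max = 0.23 × 71.5 × 0.000760 = 0.01250 kg/m.
D = 0.666²/(4π × 1640 × 0.01250²) = 0.138 m²/day.

0.138 m²/day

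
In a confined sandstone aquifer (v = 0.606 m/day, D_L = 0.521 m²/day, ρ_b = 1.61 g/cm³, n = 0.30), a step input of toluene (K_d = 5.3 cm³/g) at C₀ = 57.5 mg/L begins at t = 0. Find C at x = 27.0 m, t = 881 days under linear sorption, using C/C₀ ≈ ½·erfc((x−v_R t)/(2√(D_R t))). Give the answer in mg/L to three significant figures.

Retardation factor R = 1 + ρ_b·K_d/n = 1 + 1.61 × 5.3/0.30 = 29.44.
Sorption retards both mechanisms: v_R = v/R = 0.02058 m/day, D_R = D/R = 0.01770 m²/day.
v_R·t = 0.02058 × 881 = 18.13098 m; 2√(D_R t) = 7.898 m; argument = (27.0 − 18.13098)/7.898 = 1.123.
C = C₀ × ½·erfc(1.123) = 57.5 × 0.05612 = 3.23 mg/L.

3.23 mg/L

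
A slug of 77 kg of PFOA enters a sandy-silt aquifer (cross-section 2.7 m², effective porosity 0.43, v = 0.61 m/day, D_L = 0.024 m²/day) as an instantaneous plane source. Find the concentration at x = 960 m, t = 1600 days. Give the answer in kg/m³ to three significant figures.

For an instantaneous plane source, C(x,t) = M/(n_e·A·√(4πDt)) · exp(−(x−vt)²/(4Dt)), with n_e·A the pore (flow) area.
Plume center vt = 0.61 × 1600 = 976 m, so the well at 960 m is 16 m upgradient of the peak.
√(4πDt) = 21.97 m, giving peak height M/(n_e·A·√(4πDt)) = 77/(0.43 × 2.7 × 21.97) = 3.019 kg/m³.
(x−vt)²/(4Dt) = (-16)²/(4 × 0.024 × 1600) = 1.667; exp(−1.667) = 0.1888.
C = 3.019 × 0.1888 = 0.570 kg/m³.

0.570 kg/m³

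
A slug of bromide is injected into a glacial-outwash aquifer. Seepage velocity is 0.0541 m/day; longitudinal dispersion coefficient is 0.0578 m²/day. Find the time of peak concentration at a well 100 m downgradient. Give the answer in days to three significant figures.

For the 1D instantaneous-source solution, setting ∂C/∂t = 0 at fixed x gives v²t² + 2Dt − x² = 0, so t = (√(D² + v²x²) − D)/v².
√(D² + v²x²) = √(0.0578² + 0.0541² × 100²) = 5.410; v² = 0.00292681.
t = (5.410 − 0.0578)/0.00292681 = 1830 days (vs. the pure-advection estimate x/v = 1850 d).

1830 days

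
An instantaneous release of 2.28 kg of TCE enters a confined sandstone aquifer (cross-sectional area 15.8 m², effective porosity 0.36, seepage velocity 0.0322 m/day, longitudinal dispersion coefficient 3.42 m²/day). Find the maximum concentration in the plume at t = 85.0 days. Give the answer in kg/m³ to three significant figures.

The peak of an instantaneous 1D plume sits at x = vt; there the Gaussian factor is 1 and C_max = M/(n_e·A·√(4πDt)), where n_e·A is the pore area the mass is dissolved in.
√(4πDt) = √(4π × 3.42 × 85.0) = 60.44 m, so C_max = 2.28/(0.36 × 15.8 × 60.44) = 0.00663 kg/m³.

0.00663 kg/m³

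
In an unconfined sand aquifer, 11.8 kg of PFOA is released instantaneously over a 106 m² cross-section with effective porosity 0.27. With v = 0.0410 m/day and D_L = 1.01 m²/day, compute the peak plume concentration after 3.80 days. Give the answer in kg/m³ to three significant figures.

0.0594 kg/m³

The peak of an instantaneous 1D plume sits at x = vt; there the Gaussian factor is 1 and C_max = M/(n_e·A·√(4πDt)), where n_e·A is the pore area the mass is dissolved in.
√(4πDt) = √(4π × 1.01 × 3.80) = 6.945 m, so C_max = 11.8/(0.27 × 106 × 6.945) = 0.0594 kg/m³.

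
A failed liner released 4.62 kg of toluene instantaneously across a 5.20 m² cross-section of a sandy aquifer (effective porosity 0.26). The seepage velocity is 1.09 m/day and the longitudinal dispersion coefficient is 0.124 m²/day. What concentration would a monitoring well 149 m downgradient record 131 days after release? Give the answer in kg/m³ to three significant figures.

For an instantaneous plane source, C(x,t) = M/(n_e·A·√(4πDt)) · exp(−(x−vt)²/(4Dt)), with n_e·A the pore (flow) area.
Plume center vt = 1.09 × 131 = 142.79 m, so the well at 149 m is 6.21 m downgradient of the peak.
√(4πDt) = 14.29 m, giving peak height M/(n_e·A·√(4πDt)) = 4.62/(0.26 × 5.20 × 14.29) = 0.2391 kg/m³.
(x−vt)²/(4Dt) = (6.21)²/(4 × 0.124 × 131) = 0.5935; exp(−0.5935) = 0.5524.
C = 0.2391 × 0.5524 = 0.132 kg/m³.

0.132 kg/m³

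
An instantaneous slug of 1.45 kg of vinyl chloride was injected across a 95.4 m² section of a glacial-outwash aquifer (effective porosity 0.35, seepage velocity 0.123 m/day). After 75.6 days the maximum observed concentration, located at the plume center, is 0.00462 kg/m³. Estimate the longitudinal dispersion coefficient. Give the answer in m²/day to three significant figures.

At the plume center C_max = M/(n_e·A·√(4πDt)), so D = M²/(4πt·(n_e·A·C_max)²).
n_e·A·C_max = 0.35 × 95.4 × 0.00462 = 0.1543 kg/m.
D = 1.45²/(4π × 75.6 × 0.1543²) = 0.0930 m²/day.

0.0930 m²/day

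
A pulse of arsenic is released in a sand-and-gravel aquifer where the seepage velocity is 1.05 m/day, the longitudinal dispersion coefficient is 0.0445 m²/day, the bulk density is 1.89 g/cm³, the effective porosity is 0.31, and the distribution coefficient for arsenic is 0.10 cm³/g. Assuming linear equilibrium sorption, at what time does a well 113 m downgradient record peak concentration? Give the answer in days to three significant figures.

Retardation factor R = 1 + ρ_b·K_d/n = 1 + 1.89 × 0.10/0.31 = 1.610.
Sorption retards both mechanisms: v_R = v/R = 0.6522 m/day, D_R = D/R = 0.02764 m²/day.
Peak time from v_R²t² + 2D_R t − x² = 0: t = (√(D_R² + v_R²x²) − D_R)/v_R².
√(D_R² + v_R²x²) = √(0.02764² + 0.6522² × 113²) = 73.70; v_R² = 0.4254.
t = (73.70 − 0.02764)/0.4254 = 173 days.

173 days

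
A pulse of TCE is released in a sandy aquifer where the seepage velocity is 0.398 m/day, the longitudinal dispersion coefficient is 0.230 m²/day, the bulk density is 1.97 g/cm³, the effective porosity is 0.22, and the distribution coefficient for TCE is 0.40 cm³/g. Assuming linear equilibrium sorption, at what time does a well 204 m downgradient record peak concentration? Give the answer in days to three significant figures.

Retardation factor R = 1 + ρ_b·K_d/n = 1 + 1.97 × 0.40/0.22 = 4.582.
Sorption retards both mechanisms: v_R = v/R = 0.08686 m/day, D_R = D/R = 0.05020 m²/day.
Peak time from v_R²t² + 2D_R t − x² = 0: t = (√(D_R² + v_R²x²) − D_R)/v_R².
√(D_R² + v_R²x²) = √(0.05020² + 0.08686² × 204²) = 17.72; v_R² = 0.007545.
t = (17.72 − 0.05020)/0.007545 = 2340 days.

2340 days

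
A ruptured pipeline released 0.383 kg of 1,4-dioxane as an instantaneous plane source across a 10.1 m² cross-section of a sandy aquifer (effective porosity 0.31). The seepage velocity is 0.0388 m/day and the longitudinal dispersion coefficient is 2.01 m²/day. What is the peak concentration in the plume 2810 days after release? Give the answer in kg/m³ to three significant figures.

The peak of an instantaneous 1D plume sits at x = vt; there the Gaussian factor is 1 and C_max = M/(n_e·A·√(4πDt)), where n_e·A is the pore area the mass is dissolved in.
√(4πDt) = √(4π × 2.01 × 2810) = 266.4 m, so C_max = 0.383/(0.31 × 10.1 × 266.4) = 0.000459 kg/m³.

0.000459 kg/m³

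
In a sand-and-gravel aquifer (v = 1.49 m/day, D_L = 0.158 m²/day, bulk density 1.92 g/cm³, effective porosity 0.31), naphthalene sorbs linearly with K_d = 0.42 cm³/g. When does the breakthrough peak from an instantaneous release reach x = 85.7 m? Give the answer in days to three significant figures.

207 days

Retardation factor R = 1 + ρ_b·K_d/n = 1 + 1.92 × 0.42/0.31 = 3.601.
Sorption retards both mechanisms: v_R = v/R = 0.4138 m/day, D_R = D/R = 0.04388 m²/day.
Peak time from v_R²t² + 2D_R t − x² = 0: t = (√(D_R² + v_R²x²) − D_R)/v_R².
√(D_R² + v_R²x²) = √(0.04388² + 0.4138² × 85.7²) = 35.46; v_R² = 0.1712.
t = (35.46 − 0.04388)/0.1712 = 207 days.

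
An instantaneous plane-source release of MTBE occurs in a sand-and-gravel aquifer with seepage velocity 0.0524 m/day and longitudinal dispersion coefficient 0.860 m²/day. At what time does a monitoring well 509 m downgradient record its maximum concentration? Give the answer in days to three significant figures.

For the 1D instantaneous-source solution, setting ∂C/∂t = 0 at fixed x gives v²t² + 2Dt − x² = 0, so t = (√(D² + v²x²) − D)/v².
√(D² + v²x²) = √(0.860² + 0.0524² × 509²) = 26.69; v² = 0.00274576.
t = (26.69 − 0.860)/0.00274576 = 9410 days (vs. the pure-advection estimate x/v = 9710 d).

9410 days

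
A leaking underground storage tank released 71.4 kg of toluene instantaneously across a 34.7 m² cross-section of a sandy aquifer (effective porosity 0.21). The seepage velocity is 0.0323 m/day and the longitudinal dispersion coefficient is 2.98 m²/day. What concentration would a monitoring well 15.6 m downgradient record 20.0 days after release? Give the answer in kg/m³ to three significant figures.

0.140 kg/m³

For an instantaneous plane source, C(x,t) = M/(n_e·A·√(4πDt)) · exp(−(x−vt)²/(4Dt)), with n_e·A the pore (flow) area.
Plume center vt = 0.0323 × 20.0 = 0.646 m, so the well at 15.6 m is 14.954 m downgradient of the peak.
√(4πDt) = 27.37 m, giving peak height M/(n_e·A·√(4πDt)) = 71.4/(0.21 × 34.7 × 27.37) = 0.3580 kg/m³.
(x−vt)²/(4Dt) = (14.954)²/(4 × 2.98 × 20.0) = 0.9380; exp(−0.9380) = 0.3914.
C = 0.3580 × 0.3914 = 0.140 kg/m³.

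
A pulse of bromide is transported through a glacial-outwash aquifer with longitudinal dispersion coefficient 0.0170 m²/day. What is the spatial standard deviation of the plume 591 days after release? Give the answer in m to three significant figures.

4.48 m

Dispersive spreading gives a Gaussian with σ² = 2Dt; advection only shifts the center.
σ = √(2 × 0.0170 × 591) = 4.48 m.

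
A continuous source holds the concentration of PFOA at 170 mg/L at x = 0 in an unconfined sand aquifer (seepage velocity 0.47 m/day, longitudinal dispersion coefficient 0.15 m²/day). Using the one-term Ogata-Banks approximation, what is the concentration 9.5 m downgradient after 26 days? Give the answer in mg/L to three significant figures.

For a continuous step input, C/C₀ ≈ ½·erfc((x−vt)/(2√(Dt))).
vt = 0.47 × 26 = 12.22 m and 2√(Dt) = 2√(0.15 × 26) = 3.950 m.
Argument (x−vt)/(2√(Dt)) = (9.5 − 12.22)/3.950 = -0.6886; ½·erfc(-0.6886) = 0.8349.
C = 170 × 0.8349 = 142 mg/L.

142 mg/L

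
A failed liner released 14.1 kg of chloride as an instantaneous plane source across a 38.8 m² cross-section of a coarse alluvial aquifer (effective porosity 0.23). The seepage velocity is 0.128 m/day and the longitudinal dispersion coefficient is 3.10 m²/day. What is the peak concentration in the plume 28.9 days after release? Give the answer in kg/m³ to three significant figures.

The peak of an instantaneous 1D plume sits at x = vt; there the Gaussian factor is 1 and C_max = M/(n_e·A·√(4πDt)), where n_e·A is the pore area the mass is dissolved in.
√(4πDt) = √(4π × 3.10 × 28.9) = 33.55 m, so C_max = 14.1/(0.23 × 38.8 × 33.55) = 0.0471 kg/m³.

0.0471 kg/m³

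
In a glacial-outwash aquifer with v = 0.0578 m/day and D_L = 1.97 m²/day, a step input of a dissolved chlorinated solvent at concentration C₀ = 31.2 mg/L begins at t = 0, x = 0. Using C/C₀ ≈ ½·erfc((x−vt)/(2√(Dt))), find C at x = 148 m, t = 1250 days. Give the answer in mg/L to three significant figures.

For a continuous step input, C/C₀ ≈ ½·erfc((x−vt)/(2√(Dt))).
vt = 0.0578 × 1250 = 72.25 m and 2√(Dt) = 2√(1.97 × 1250) = 99.25 m.
Argument (x−vt)/(2√(Dt)) = (148 − 72.25)/99.25 = 0.7632; ½·erfc(0.7632) = 0.1402.
C = 31.2 × 0.1402 = 4.37 mg/L.

4.37 mg/L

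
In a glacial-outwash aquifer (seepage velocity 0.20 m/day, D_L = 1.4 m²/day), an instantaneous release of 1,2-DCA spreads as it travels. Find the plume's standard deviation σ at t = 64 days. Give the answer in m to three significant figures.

Dispersive spreading gives a Gaussian with σ² = 2Dt; advection only shifts the center.
σ = √(2 × 1.4 × 64) = 13.4 m.

13.4 m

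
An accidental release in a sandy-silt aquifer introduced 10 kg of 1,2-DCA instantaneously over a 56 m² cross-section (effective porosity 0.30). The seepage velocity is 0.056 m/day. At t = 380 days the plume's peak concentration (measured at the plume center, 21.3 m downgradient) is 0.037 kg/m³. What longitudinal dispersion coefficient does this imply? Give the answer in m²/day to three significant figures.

At the plume center C_max = M/(n_e·A·√(4πDt)), so D = M²/(4πt·(n_e·A·C_max)²).
n_e·A·C_max = 0.30 × 56 × 0.037 = 0.6216 kg/m.
D = 10²/(4π × 380 × 0.6216²) = 0.0542 m²/day.

0.0542 m²/day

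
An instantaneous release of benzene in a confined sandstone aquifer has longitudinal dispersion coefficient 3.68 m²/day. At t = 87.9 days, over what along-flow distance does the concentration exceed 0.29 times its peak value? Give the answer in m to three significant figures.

80.0 m

The plume is Gaussian with σ = √(2Dt) = √(2 × 3.68 × 87.9) = 25.44 m.
C/C_peak = exp(−Δx²/(2σ²)) = 0.29 ⇒ Δx = σ·√(−2 ln 0.29) = 25.44 × 1.573 = 40.02 m.
Width = 2Δx = 80.0 m.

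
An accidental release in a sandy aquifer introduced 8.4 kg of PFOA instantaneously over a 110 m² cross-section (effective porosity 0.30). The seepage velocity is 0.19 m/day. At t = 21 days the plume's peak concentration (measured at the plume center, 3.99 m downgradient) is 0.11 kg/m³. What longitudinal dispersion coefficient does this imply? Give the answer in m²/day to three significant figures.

0.0203 m²/day

At the plume center C_max = M/(n_e·A·√(4πDt)), so D = M²/(4πt·(n_e·A·C_max)²).
n_e·A·C_max = 0.30 × 110 × 0.11 = 3.630 kg/m.
D = 8.4²/(4π × 21 × 3.630²) = 0.0203 m²/day.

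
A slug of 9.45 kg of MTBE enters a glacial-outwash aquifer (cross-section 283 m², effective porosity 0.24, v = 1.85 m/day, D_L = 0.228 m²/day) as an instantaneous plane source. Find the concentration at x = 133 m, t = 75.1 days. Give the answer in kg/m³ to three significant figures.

For an instantaneous plane source, C(x,t) = M/(n_e·A·√(4πDt)) · exp(−(x−vt)²/(4Dt)), with n_e·A the pore (flow) area.
Plume center vt = 1.85 × 75.1 = 138.935 m, so the well at 133 m is 5.935 m upgradient of the peak.
√(4πDt) = 14.67 m, giving peak height M/(n_e·A·√(4πDt)) = 9.45/(0.24 × 283 × 14.67) = 0.009484 kg/m³.
(x−vt)²/(4Dt) = (-5.935)²/(4 × 0.228 × 75.1) = 0.5143; exp(−0.5143) = 0.5979.
C = 0.009484 × 0.5979 = 0.00567 kg/m³.

0.00567 kg/m³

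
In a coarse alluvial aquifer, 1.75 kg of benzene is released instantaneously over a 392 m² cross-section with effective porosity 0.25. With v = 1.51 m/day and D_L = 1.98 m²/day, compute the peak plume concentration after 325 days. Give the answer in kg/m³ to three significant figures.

The peak of an instantaneous 1D plume sits at x = vt; there the Gaussian factor is 1 and C_max = M/(n_e·A·√(4πDt)), where n_e·A is the pore area the mass is dissolved in.
√(4πDt) = √(4π × 1.98 × 325) = 89.92 m, so C_max = 1.75/(0.25 × 392 × 89.92) = 0.000199 kg/m³.

0.000199 kg/m³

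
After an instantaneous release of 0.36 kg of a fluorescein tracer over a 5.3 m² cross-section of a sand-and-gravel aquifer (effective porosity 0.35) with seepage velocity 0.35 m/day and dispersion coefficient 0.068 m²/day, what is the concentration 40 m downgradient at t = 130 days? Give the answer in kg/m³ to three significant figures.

For an instantaneous plane source, C(x,t) = M/(n_e·A·√(4πDt)) · exp(−(x−vt)²/(4Dt)), with n_e·A the pore (flow) area.
Plume center vt = 0.35 × 130 = 45.5 m, so the well at 40 m is 5.5 m upgradient of the peak.
√(4πDt) = 10.54 m, giving peak height M/(n_e·A·√(4πDt)) = 0.36/(0.35 × 5.3 × 10.54) = 0.01841 kg/m³.
(x−vt)²/(4Dt) = (-5.5)²/(4 × 0.068 × 130) = 0.8555; exp(−0.8555) = 0.4251.
C = 0.01841 × 0.4251 = 0.00783 kg/m³.

0.00783 kg/m³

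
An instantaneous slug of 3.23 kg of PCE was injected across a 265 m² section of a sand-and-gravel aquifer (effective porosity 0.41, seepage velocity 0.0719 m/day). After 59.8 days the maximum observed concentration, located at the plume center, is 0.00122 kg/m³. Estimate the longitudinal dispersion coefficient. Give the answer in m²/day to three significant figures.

At the plume center C_max = M/(n_e·A·√(4πDt)), so D = M²/(4πt·(n_e·A·C_max)²).
n_e·A·C_max = 0.41 × 265 × 0.00122 = 0.1326 kg/m.
D = 3.23²/(4π × 59.8 × 0.1326²) = 0.790 m²/day.

0.790 m²/day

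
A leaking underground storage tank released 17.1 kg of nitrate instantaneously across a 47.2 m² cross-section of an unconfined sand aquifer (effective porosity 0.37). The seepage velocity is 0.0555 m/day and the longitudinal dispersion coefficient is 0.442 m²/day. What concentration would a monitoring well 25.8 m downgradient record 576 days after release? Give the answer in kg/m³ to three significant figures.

For an instantaneous plane source, C(x,t) = M/(n_e·A·√(4πDt)) · exp(−(x−vt)²/(4Dt)), with n_e·A the pore (flow) area.
Plume center vt = 0.0555 × 576 = 31.968 m, so the well at 25.8 m is 6.168 m upgradient of the peak.
√(4πDt) = 56.56 m, giving peak height M/(n_e·A·√(4πDt)) = 17.1/(0.37 × 47.2 × 56.56) = 0.01731 kg/m³.
(x−vt)²/(4Dt) = (-6.168)²/(4 × 0.442 × 576) = 0.03736; exp(−0.03736) = 0.9633.
C = 0.01731 × 0.9633 = 0.0167 kg/m³.

0.0167 kg/m³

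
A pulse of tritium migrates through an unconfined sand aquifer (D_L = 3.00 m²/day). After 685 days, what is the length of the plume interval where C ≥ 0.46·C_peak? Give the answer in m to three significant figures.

The plume is Gaussian with σ = √(2Dt) = √(2 × 3.00 × 685) = 64.11 m.
C/C_peak = exp(−Δx²/(2σ²)) = 0.46 ⇒ Δx = σ·√(−2 ln 0.46) = 64.11 × 1.246 = 79.88 m.
Width = 2Δx = 160 m.

160 m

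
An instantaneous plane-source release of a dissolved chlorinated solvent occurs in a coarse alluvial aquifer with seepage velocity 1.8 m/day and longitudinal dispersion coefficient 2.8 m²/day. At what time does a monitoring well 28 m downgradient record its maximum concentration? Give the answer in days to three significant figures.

For the 1D instantaneous-source solution, setting ∂C/∂t = 0 at fixed x gives v²t² + 2Dt − x² = 0, so t = (√(D² + v²x²) − D)/v².
√(D² + v²x²) = √(2.8² + 1.8² × 28²) = 50.48; v² = 3.24.
t = (50.48 − 2.8)/3.24 = 14.7 days (vs. the pure-advection estimate x/v = 15.6 d).

14.7 days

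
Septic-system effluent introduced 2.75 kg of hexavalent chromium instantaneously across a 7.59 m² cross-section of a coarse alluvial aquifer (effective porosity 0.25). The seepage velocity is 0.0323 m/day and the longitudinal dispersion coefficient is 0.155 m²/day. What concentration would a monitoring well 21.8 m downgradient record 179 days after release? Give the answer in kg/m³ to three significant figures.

0.00769 kg/m³

For an instantaneous plane source, C(x,t) = M/(n_e·A·√(4πDt)) · exp(−(x−vt)²/(4Dt)), with n_e·A the pore (flow) area.
Plume center vt = 0.0323 × 179 = 5.7817 m, so the well at 21.8 m is 16.0183 m downgradient of the peak.
√(4πDt) = 18.67 m, giving peak height M/(n_e·A·√(4πDt)) = 2.75/(0.25 × 7.59 × 18.67) = 0.07763 kg/m³.
(x−vt)²/(4Dt) = (16.0183)²/(4 × 0.155 × 179) = 2.312; exp(−2.312) = 0.09906.
C = 0.07763 × 0.09906 = 0.00769 kg/m³.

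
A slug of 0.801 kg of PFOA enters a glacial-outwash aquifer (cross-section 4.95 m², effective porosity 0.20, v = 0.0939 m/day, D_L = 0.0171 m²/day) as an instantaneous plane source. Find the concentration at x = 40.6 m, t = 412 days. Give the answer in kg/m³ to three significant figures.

For an instantaneous plane source, C(x,t) = M/(n_e·A·√(4πDt)) · exp(−(x−vt)²/(4Dt)), with n_e·A the pore (flow) area.
Plume center vt = 0.0939 × 412 = 38.6868 m, so the well at 40.6 m is 1.9132 m downgradient of the peak.
√(4πDt) = 9.409 m, giving peak height M/(n_e·A·√(4πDt)) = 0.801/(0.20 × 4.95 × 9.409) = 0.08599 kg/m³.
(x−vt)²/(4Dt) = (1.9132)²/(4 × 0.0171 × 412) = 0.1299; exp(−0.1299) = 0.8782.
C = 0.08599 × 0.8782 = 0.0755 kg/m³.

0.0755 kg/m³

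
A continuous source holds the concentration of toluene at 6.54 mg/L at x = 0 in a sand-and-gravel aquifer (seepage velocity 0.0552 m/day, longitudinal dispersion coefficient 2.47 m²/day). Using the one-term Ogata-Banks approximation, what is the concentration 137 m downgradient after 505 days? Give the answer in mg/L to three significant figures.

For a continuous step input, C/C₀ ≈ ½·erfc((x−vt)/(2√(Dt))).
vt = 0.0552 × 505 = 27.876 m and 2√(Dt) = 2√(2.47 × 505) = 70.64 m.
Argument (x−vt)/(2√(Dt)) = (137 − 27.876)/70.64 = 1.545; ½·erfc(1.545) = 0.01445.
C = 6.54 × 0.01445 = 0.0945 mg/L.

0.0945 mg/L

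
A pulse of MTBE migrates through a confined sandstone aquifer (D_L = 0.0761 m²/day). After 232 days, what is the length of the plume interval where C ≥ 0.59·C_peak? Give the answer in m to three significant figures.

12.2 m

The plume is Gaussian with σ = √(2Dt) = √(2 × 0.0761 × 232) = 5.942 m.
C/C_peak = exp(−Δx²/(2σ²)) = 0.59 ⇒ Δx = σ·√(−2 ln 0.59) = 5.942 × 1.027 = 6.102 m.
Width = 2Δx = 12.2 m.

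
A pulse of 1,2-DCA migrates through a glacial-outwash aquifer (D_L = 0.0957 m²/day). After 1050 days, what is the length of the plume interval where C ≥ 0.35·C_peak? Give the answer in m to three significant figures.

41.1 m

The plume is Gaussian with σ = √(2Dt) = √(2 × 0.0957 × 1050) = 14.18 m.
C/C_peak = exp(−Δx²/(2σ²)) = 0.35 ⇒ Δx = σ·√(−2 ln 0.35) = 14.18 × 1.449 = 20.55 m.
Width = 2Δx = 41.1 m.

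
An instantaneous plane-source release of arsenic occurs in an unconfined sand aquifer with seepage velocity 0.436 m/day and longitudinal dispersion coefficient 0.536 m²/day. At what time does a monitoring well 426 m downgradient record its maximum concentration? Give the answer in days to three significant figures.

For the 1D instantaneous-source solution, setting ∂C/∂t = 0 at fixed x gives v²t² + 2Dt − x² = 0, so t = (√(D² + v²x²) − D)/v².
√(D² + v²x²) = √(0.536² + 0.436² × 426²) = 185.7; v² = 0.190096.
t = (185.7 − 0.536)/0.190096 = 974 days (vs. the pure-advection estimate x/v = 977 d).

974 days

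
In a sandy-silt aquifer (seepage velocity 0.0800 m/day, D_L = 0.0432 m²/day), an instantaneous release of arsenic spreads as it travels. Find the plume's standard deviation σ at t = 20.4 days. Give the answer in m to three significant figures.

Dispersive spreading gives a Gaussian with σ² = 2Dt; advection only shifts the center.
σ = √(2 × 0.0432 × 20.4) = 1.33 m.

1.33 m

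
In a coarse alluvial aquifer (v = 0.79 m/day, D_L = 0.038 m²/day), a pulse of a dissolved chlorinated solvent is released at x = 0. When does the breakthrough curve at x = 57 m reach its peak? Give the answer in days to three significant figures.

72.1 days

For the 1D instantaneous-source solution, setting ∂C/∂t = 0 at fixed x gives v²t² + 2Dt − x² = 0, so t = (√(D² + v²x²) − D)/v².
√(D² + v²x²) = √(0.038² + 0.79² × 57²) = 45.03; v² = 0.6241.
t = (45.03 − 0.038)/0.6241 = 72.1 days (vs. the pure-advection estimate x/v = 72.2 d).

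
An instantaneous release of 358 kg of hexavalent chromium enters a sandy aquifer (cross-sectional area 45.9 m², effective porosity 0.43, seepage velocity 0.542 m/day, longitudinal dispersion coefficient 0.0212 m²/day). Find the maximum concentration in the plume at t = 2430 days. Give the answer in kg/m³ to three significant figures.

The peak of an instantaneous 1D plume sits at x = vt; there the Gaussian factor is 1 and C_max = M/(n_e·A·√(4πDt)), where n_e·A is the pore area the mass is dissolved in.
√(4πDt) = √(4π × 0.0212 × 2430) = 25.44 m, so C_max = 358/(0.43 × 45.9 × 25.44) = 0.713 kg/m³.

0.713 kg/m³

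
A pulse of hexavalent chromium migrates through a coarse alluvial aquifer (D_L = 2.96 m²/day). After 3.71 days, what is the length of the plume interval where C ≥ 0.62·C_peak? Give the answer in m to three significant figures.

The plume is Gaussian with σ = √(2Dt) = √(2 × 2.96 × 3.71) = 4.686 m.
C/C_peak = exp(−Δx²/(2σ²)) = 0.62 ⇒ Δx = σ·√(−2 ln 0.62) = 4.686 × 0.9778 = 4.582 m.
Width = 2Δx = 9.16 m.

9.16 m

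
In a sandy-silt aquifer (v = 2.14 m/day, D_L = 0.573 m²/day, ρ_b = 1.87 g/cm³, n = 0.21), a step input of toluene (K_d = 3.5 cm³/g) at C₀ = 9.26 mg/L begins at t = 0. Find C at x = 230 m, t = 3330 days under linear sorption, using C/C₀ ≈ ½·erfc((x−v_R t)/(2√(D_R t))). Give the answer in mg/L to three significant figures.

2.02 mg/L

Retardation factor R = 1 + ρ_b·K_d/n = 1 + 1.87 × 3.5/0.21 = 32.17.
Sorption retards both mechanisms: v_R = v/R = 0.06652 m/day, D_R = D/R = 0.01781 m²/day.
v_R·t = 0.06652 × 3330 = 221.5116 m; 2√(D_R t) = 15.40 m; argument = (230 − 221.5116)/15.40 = 0.5512.
C = C₀ × ½·erfc(0.5512) = 9.26 × 0.2178 = 2.02 mg/L.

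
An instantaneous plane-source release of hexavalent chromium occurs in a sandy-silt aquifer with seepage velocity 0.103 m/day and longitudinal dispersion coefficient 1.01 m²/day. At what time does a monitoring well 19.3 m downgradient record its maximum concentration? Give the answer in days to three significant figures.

115 days

For the 1D instantaneous-source solution, setting ∂C/∂t = 0 at fixed x gives v²t² + 2Dt − x² = 0, so t = (√(D² + v²x²) − D)/v².
√(D² + v²x²) = √(1.01² + 0.103² × 19.3²) = 2.230; v² = 0.010609.
t = (2.230 − 1.01)/0.010609 = 115 days (vs. the pure-advection estimate x/v = 187 d).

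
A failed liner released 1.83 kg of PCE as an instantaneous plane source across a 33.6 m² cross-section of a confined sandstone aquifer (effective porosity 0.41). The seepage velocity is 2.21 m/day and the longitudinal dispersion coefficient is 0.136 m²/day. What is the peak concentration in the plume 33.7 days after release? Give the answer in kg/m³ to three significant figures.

0.0175 kg/m³

The peak of an instantaneous 1D plume sits at x = vt; there the Gaussian factor is 1 and C_max = M/(n_e·A·√(4πDt)), where n_e·A is the pore area the mass is dissolved in.
√(4πDt) = √(4π × 0.136 × 33.7) = 7.589 m, so C_max = 1.83/(0.41 × 33.6 × 7.589) = 0.0175 kg/m³.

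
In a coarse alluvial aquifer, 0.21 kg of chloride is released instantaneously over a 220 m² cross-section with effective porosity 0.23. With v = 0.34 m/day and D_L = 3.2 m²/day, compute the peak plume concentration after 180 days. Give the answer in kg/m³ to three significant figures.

4.88e-05 kg/m³

The peak of an instantaneous 1D plume sits at x = vt; there the Gaussian factor is 1 and C_max = M/(n_e·A·√(4πDt)), where n_e·A is the pore area the mass is dissolved in.
√(4πDt) = √(4π × 3.2 × 180) = 85.08 m, so C_max = 0.21/(0.23 × 220 × 85.08) = 4.88e-05 kg/m³.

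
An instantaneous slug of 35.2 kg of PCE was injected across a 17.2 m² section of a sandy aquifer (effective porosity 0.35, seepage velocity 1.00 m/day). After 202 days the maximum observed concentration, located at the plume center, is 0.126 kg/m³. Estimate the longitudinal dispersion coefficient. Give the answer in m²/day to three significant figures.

At the plume center C_max = M/(n_e·A·√(4πDt)), so D = M²/(4πt·(n_e·A·C_max)²).
n_e·A·C_max = 0.35 × 17.2 × 0.126 = 0.7585 kg/m.
D = 35.2²/(4π × 202 × 0.7585²) = 0.848 m²/day.

0.848 m²/day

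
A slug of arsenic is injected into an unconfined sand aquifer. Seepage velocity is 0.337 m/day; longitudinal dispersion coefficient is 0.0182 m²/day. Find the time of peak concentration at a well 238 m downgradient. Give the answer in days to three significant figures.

706 days

For the 1D instantaneous-source solution, setting ∂C/∂t = 0 at fixed x gives v²t² + 2Dt − x² = 0, so t = (√(D² + v²x²) − D)/v².
√(D² + v²x²) = √(0.0182² + 0.337² × 238²) = 80.21; v² = 0.113569.
t = (80.21 − 0.0182)/0.113569 = 706 days (vs. the pure-advection estimate x/v = 706 d).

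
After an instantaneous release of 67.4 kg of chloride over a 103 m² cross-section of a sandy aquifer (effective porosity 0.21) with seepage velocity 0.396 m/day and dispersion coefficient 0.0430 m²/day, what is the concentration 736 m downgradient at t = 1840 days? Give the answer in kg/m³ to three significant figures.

For an instantaneous plane source, C(x,t) = M/(n_e·A·√(4πDt)) · exp(−(x−vt)²/(4Dt)), with n_e·A the pore (flow) area.
Plume center vt = 0.396 × 1840 = 728.64 m, so the well at 736 m is 7.36 m downgradient of the peak.
√(4πDt) = 31.53 m, giving peak height M/(n_e·A·√(4πDt)) = 67.4/(0.21 × 103 × 31.53) = 0.09883 kg/m³.
(x−vt)²/(4Dt) = (7.36)²/(4 × 0.0430 × 1840) = 0.1712; exp(−0.1712) = 0.8427.
C = 0.09883 × 0.8427 = 0.0833 kg/m³.

0.0833 kg/m³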